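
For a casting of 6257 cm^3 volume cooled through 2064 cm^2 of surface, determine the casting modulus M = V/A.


Formula: Casting Modulus M = V / A
M = 6257 cm^3 / 2064 cm^2 = 3.0315 cm


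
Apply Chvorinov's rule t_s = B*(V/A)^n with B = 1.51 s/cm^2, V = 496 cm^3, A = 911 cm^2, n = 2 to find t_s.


Formula: t_s = B * (V/A)^n  (Chvorinov's rule, n=2)
Modulus M = V/A = 496/911 = 0.544457 cm
M^2 = 0.544457^2 = 0.296433 cm^2
t_s = 1.51 * 0.296433 = 0.4476 s

Answer: 0.4476 s


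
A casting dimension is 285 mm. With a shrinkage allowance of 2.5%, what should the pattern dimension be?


Formula: L_pattern = L_casting * (1 + shrinkage_rate/100)
Shrinkage factor = 1 + 2.5/100 = 1.025
L_pattern = 285 mm * 1.025 = 292.1250 mm

Final answer: 292.1250 mm


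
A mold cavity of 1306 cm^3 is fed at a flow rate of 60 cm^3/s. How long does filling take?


Formula: t_fill = V_mold / Q_flow
t = 1306 cm^3 / 60 cm^3/s = 21.7667 s


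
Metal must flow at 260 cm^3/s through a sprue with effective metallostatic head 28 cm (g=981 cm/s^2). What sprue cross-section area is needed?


Formula: v = sqrt(2*g*h), A = Q/v
Velocity: v = sqrt(2 * 981 * 28) = sqrt(54936) = 234.3843 cm/s
Sprue area: A = Q / v = 260 / 234.3843 = 1.1093 cm^2

1.1093 cm^2


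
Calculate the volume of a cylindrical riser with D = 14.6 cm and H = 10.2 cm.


Formula: V = pi * (D/2)^2 * H  (cylinder volume)
Radius = D/2 = 14.6/2 = 7.3 cm
V = pi * 7.3^2 * 10.2 = 1707.6378 cm^3


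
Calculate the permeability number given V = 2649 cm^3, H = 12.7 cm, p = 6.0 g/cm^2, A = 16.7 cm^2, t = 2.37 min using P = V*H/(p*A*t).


Formula: Permeability Number P = (V * H) / (p * A * t)
Numerator: V * H = 2649 * 12.7 = 33642.3
Denominator: p * A * t = 6.0 * 16.7 * 2.37 = 237.474
P = 33642.3 / 237.474 = 141.6673

Answer: 141.6673


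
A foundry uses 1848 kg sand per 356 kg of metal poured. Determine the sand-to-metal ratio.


Formula: Sand-to-Metal Ratio = W_sand / W_metal
Ratio = 1848 kg / 356 kg = 5.1910


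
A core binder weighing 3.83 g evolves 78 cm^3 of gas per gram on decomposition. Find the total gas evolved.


Formula: V_gas = W_binder * gas_evolution_rate
V = 3.83 g * 78 cm^3/g = 298.7400 cm^3


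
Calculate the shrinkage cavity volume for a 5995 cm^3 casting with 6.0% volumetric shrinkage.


Formula: V_shrink = V_casting * shrinkage_pct / 100
V_shrink = 5995 cm^3 * 6.0 / 100 = 359.7000 cm^3

359.7000 cm^3


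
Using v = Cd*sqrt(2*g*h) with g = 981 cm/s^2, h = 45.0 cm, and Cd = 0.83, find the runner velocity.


Formula: v = Cd * sqrt(2 * g * h)  (Torricelli with discharge coefficient)
2*g*h = 2 * 981 * 45.0 = 88290.0 cm^2/s^2
sqrt(88290.0) = 297.13633 cm/s
v = 0.83 * 297.13633 = 246.6232 cm/s

Final answer: 246.6232 cm/s


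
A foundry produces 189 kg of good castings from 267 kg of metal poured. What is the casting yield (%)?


Formula: Casting Yield = (W_good / W_total) * 100
Yield = (189 kg / 267 kg) * 100 = 70.7865%


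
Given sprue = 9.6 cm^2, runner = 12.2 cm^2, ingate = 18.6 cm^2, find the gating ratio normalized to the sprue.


Sprue:Runner:Ingate = 1 : 12.2/9.6 : 18.6/9.6 = 1:1.27:1.94

Answer: 1:1.27:1.94


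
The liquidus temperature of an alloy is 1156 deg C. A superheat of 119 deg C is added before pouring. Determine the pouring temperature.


Formula: T_pour = T_melt + Superheat
T_pour = 1156 + 119 = 1275 deg C

Answer: 1275 deg C


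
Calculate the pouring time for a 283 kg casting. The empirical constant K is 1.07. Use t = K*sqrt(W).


Formula: t = K * sqrt(W)
sqrt(W) = sqrt(283) = 16.82260
t = 1.07 * 16.82260 = 18.0002 s

Answer: 18.0002 s


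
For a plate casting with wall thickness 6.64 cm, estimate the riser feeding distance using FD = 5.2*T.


Formula: FD = 5.2 * T  (riser feeding-distance rule)
FD = 5.2 * 6.64 cm = 34.5280 cm


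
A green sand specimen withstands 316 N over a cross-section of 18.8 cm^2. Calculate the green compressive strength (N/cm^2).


Formula: Compressive Strength = Force / Area
Strength = 316 N / 18.8 cm^2 = 16.8085 N/cm^2

Answer: 16.8085 N/cm^2


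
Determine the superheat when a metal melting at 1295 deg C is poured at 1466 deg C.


Formula: Superheat = T_pour - T_melt
Superheat = 1466 - 1295 = 171 deg C

Final answer: 171 deg C


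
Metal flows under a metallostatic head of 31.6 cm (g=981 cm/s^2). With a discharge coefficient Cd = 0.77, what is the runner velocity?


Formula: v = Cd * sqrt(2 * g * h)  (Torricelli with discharge coefficient)
2*g*h = 2 * 981 * 31.6 = 61999.2 cm^2/s^2
sqrt(61999.2) = 248.99639 cm/s
v = 0.77 * 248.99639 = 191.7272 cm/s


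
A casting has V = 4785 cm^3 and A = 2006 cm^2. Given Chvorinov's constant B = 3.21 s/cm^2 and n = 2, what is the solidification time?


Formula: t_s = B * (V/A)^n  (Chvorinov's rule, n=2)
Modulus M = V/A = 4785/2006 = 2.385344 cm
M^2 = 2.385344^2 = 5.689866 cm^2
t_s = 3.21 * 5.689866 = 18.2645 s

Final answer: 18.2645 s


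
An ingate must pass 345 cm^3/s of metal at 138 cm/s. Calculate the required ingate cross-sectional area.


Formula: A_ingate = Q / v  (continuity equation)
A = 345 cm^3/s / 138 cm/s = 2.5000 cm^2

Final answer: 2.5000 cm^2


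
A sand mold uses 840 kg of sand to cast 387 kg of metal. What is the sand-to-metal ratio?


Formula: Sand-to-Metal Ratio = W_sand / W_metal
Ratio = 840 kg / 387 kg = 2.1705

Answer: 2.1705


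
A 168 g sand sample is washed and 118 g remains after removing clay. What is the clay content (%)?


Formula: Clay% = (W_total - W_washed) / W_total * 100
Clay mass = 168 - 118 = 50 g
Clay% = 50 / 168 * 100 = 29.7619%

Answer: 29.7619%


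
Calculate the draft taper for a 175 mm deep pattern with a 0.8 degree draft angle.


Formula: taper = depth * tan(draft_angle)
tan(0.8 deg) = 0.0139635
taper = 175 mm * 0.0139635 = 2.4436 mm


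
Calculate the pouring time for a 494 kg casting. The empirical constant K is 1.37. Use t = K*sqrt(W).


Formula: t = K * sqrt(W)
sqrt(W) = sqrt(494) = 22.22611
t = 1.37 * 22.22611 = 30.4498 s

Answer: 30.4498 s


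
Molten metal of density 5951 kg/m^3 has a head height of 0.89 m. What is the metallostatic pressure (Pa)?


Formula: P = rho * g * h
rho * g = 5951 * 9.81 = 58379.31 N/m^3
P = 58379.31 * 0.89 = 51957.5859 Pa


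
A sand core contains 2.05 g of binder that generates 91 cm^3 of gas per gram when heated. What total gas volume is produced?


Formula: V_gas = W_binder * gas_evolution_rate
V = 2.05 g * 91 cm^3/g = 186.5500 cm^3


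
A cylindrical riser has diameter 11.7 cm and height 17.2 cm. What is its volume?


Formula: V = pi * (D/2)^2 * H  (cylinder volume)
Radius = D/2 = 11.7/2 = 5.85 cm
V = pi * 5.85^2 * 17.2 = 1849.2263 cm^3

1849.2263 cm^3


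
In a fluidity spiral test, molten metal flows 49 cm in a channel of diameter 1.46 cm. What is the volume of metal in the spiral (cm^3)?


Formula: V = pi * (d/2)^2 * L  (cylinder volume)
Radius = 1.46/2 = 0.73 cm
V = pi * 0.73^2 * 49 = 82.0336 cm^3

Final answer: 82.0336 cm^3


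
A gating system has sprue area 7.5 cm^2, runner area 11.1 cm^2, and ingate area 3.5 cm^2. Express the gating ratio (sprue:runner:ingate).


Sprue:Runner:Ingate = 1 : 11.1/7.5 : 3.5/7.5 = 1:1.48:0.47

1:1.48:0.47


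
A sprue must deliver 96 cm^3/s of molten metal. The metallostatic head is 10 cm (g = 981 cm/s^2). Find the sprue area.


Formula: v = sqrt(2*g*h), A = Q/v
Velocity: v = sqrt(2 * 981 * 10) = sqrt(19620) = 140.0714 cm/s
Sprue area: A = Q / v = 96 / 140.0714 = 0.6854 cm^2

0.6854 cm^2


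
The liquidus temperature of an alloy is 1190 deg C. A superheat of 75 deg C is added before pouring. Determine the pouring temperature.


Formula: T_pour = T_melt + Superheat
T_pour = 1190 + 75 = 1265 deg C

Answer: 1265 deg C


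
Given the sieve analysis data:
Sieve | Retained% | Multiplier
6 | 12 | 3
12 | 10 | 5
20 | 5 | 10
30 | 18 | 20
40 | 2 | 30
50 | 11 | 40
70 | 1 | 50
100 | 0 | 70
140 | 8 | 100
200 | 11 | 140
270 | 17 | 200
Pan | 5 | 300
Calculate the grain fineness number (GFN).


Formula: GFN = sum(pct * multiplier) / sum(pct)
sum(pct * multiplier) = 8286
sum(pct) = 100
GFN = 8286 / 100 = 82.86


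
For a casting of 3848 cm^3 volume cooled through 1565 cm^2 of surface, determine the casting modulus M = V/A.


Formula: Casting Modulus M = V / A
M = 3848 cm^3 / 1565 cm^2 = 2.4588 cm


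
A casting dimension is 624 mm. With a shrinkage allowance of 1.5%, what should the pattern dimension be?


Formula: L_pattern = L_casting * (1 + shrinkage_rate/100)
Shrinkage factor = 1 + 1.5/100 = 1.015
L_pattern = 624 mm * 1.015 = 633.3600 mm

Answer: 633.3600 mm


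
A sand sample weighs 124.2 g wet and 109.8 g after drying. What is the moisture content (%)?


Formula: MC = (W_wet - W_dry) / W_wet * 100
Water mass = 124.2 - 109.8 = 14.4 g
MC = 14.4 / 124.2 * 100 = 11.5942%

Answer: 11.5942%


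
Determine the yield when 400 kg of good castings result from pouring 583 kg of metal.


Formula: Casting Yield = (W_good / W_total) * 100
Yield = (400 kg / 583 kg) * 100 = 68.6106%

Answer: 68.6106%


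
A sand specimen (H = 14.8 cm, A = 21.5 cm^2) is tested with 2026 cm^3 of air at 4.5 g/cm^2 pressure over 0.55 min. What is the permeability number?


Formula: Permeability Number P = (V * H) / (p * A * t)
Numerator: V * H = 2026 * 14.8 = 29984.8
Denominator: p * A * t = 4.5 * 21.5 * 0.55 = 53.2125
P = 29984.8 / 53.2125 = 563.4917

Answer: 563.4917


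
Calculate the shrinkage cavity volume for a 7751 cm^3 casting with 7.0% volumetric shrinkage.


Formula: V_shrink = V_casting * shrinkage_pct / 100
V_shrink = 7751 cm^3 * 7.0 / 100 = 542.5700 cm^3

Final answer: 542.5700 cm^3


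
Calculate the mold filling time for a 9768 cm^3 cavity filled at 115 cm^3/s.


Formula: t_fill = V_mold / Q_flow
t = 9768 cm^3 / 115 cm^3/s = 84.9391 s

Answer: 84.9391 s


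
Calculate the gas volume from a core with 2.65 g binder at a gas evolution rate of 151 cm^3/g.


Formula: V_gas = W_binder * gas_evolution_rate
V = 2.65 g * 151 cm^3/g = 400.1500 cm^3

Final answer: 400.1500 cm^3


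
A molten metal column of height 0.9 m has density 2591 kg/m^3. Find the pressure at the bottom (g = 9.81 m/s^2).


Formula: P = rho * g * h
rho * g = 2591 * 9.81 = 25417.71 N/m^3
P = 25417.71 * 0.9 = 22875.9390 Pa

22875.9390 Pa


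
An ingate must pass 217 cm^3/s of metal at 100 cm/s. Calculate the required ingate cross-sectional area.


Formula: A_ingate = Q / v  (continuity equation)
A = 217 cm^3/s / 100 cm/s = 2.1700 cm^2


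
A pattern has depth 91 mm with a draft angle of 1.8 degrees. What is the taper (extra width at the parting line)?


Formula: taper = depth * tan(draft_angle)
tan(1.8 deg) = 0.0314263
taper = 91 mm * 0.0314263 = 2.8598 mm

Final answer: 2.8598 mm


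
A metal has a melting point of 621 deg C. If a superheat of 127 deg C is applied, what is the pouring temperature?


Formula: T_pour = T_melt + Superheat
T_pour = 621 + 127 = 748 deg C


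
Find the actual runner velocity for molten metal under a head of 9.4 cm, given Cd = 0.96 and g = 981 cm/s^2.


Formula: v = Cd * sqrt(2 * g * h)  (Torricelli with discharge coefficient)
2*g*h = 2 * 981 * 9.4 = 18442.8 cm^2/s^2
sqrt(18442.8) = 135.80427 cm/s
v = 0.96 * 135.80427 = 130.3721 cm/s


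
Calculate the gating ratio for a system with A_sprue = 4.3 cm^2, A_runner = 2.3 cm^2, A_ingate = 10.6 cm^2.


Sprue:Runner:Ingate = 1 : 2.3/4.3 : 10.6/4.3 = 1:0.53:2.47


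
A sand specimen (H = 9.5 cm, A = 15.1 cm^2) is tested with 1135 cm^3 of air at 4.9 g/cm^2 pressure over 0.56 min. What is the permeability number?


Formula: Permeability Number P = (V * H) / (p * A * t)
Numerator: V * H = 1135 * 9.5 = 10782.5
Denominator: p * A * t = 4.9 * 15.1 * 0.56 = 41.4344
P = 10782.5 / 41.4344 = 260.2306

260.2306


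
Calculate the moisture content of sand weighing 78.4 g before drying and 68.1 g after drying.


Formula: MC = (W_wet - W_dry) / W_wet * 100
Water mass = 78.4 - 68.1 = 10.3 g
MC = 10.3 / 78.4 * 100 = 13.1378%

Final answer: 13.1378%


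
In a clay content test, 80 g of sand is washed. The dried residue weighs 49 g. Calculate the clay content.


Formula: Clay% = (W_total - W_washed) / W_total * 100
Clay mass = 80 - 49 = 31 g
Clay% = 31 / 80 * 100 = 38.7500%

Answer: 38.7500%


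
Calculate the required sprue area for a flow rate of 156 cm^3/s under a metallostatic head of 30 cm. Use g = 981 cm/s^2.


Formula: v = sqrt(2*g*h), A = Q/v
Velocity: v = sqrt(2 * 981 * 30) = sqrt(58860) = 242.6108 cm/s
Sprue area: A = Q / v = 156 / 242.6108 = 0.6430 cm^2

0.6430 cm^2


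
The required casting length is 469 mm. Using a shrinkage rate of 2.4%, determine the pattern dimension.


Formula: L_pattern = L_casting * (1 + shrinkage_rate/100)
Shrinkage factor = 1 + 2.4/100 = 1.024
L_pattern = 469 mm * 1.024 = 480.2560 mm

480.2560 mm


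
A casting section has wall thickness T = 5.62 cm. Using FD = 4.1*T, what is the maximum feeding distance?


Formula: FD = 4.1 * T  (riser feeding-distance rule)
FD = 4.1 * 5.62 cm = 23.0420 cm

Answer: 23.0420 cm


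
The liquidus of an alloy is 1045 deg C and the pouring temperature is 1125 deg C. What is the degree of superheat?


Formula: Superheat = T_pour - T_melt
Superheat = 1125 - 1045 = 80 deg C

Answer: 80 deg C


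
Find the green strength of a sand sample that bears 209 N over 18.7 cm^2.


Formula: Compressive Strength = Force / Area
Strength = 209 N / 18.7 cm^2 = 11.1765 N/cm^2

11.1765 N/cm^2


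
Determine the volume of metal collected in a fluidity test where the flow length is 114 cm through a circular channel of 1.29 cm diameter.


Formula: V = pi * (d/2)^2 * L  (cylinder volume)
Radius = 1.29/2 = 0.645 cm
V = pi * 0.645^2 * 114 = 148.9958 cm^3

Final answer: 148.9958 cm^3


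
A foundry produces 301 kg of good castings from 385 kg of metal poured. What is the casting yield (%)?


Formula: Casting Yield = (W_good / W_total) * 100
Yield = (301 kg / 385 kg) * 100 = 78.1818%

Answer: 78.1818%


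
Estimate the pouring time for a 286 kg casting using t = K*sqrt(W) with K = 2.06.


Formula: t = K * sqrt(W)
sqrt(W) = sqrt(286) = 16.91153
t = 2.06 * 16.91153 = 34.8378 s

34.8378 s


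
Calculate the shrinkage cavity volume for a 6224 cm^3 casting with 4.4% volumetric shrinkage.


Formula: V_shrink = V_casting * shrinkage_pct / 100
V_shrink = 6224 cm^3 * 4.4 / 100 = 273.8560 cm^3


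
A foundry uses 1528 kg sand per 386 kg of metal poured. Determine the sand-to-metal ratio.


Formula: Sand-to-Metal Ratio = W_sand / W_metal
Ratio = 1528 kg / 386 kg = 3.9585

Answer: 3.9585


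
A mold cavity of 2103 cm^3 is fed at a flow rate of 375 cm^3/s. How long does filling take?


Formula: t_fill = V_mold / Q_flow
t = 2103 cm^3 / 375 cm^3/s = 5.6080 s

Answer: 5.6080 s


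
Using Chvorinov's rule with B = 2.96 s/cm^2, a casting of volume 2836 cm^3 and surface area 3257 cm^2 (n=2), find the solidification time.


Formula: t_s = B * (V/A)^n  (Chvorinov's rule, n=2)
Modulus M = V/A = 2836/3257 = 0.870740 cm
M^2 = 0.870740^2 = 0.758188 cm^2
t_s = 2.96 * 0.758188 = 2.2442 s

Final answer: 2.2442 s


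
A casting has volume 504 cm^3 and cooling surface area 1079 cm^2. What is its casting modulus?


Formula: Casting Modulus M = V / A
M = 504 cm^3 / 1079 cm^2 = 0.4671 cm

Answer: 0.4671 cm


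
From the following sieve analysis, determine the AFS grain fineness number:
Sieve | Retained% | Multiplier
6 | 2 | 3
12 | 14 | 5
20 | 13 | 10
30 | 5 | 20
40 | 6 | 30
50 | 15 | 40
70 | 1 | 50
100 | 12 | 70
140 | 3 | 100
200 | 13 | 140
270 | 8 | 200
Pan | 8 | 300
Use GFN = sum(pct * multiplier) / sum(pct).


Formula: GFN = sum(pct * multiplier) / sum(pct)
sum(pct * multiplier) = 8096
sum(pct) = 100
GFN = 8096 / 100 = 80.96

80.96


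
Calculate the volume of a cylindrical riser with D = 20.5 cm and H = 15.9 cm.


Formula: V = pi * (D/2)^2 * H  (cylinder volume)
Radius = D/2 = 20.5/2 = 10.25 cm
V = pi * 10.25^2 * 15.9 = 5248.0109 cm^3

Answer: 5248.0109 cm^3


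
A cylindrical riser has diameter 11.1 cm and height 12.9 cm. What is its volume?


Formula: V = pi * (D/2)^2 * H  (cylinder volume)
Radius = D/2 = 11.1/2 = 5.55 cm
V = pi * 5.55^2 * 12.9 = 1248.3189 cm^3


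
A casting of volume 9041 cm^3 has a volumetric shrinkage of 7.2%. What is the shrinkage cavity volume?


Formula: V_shrink = V_casting * shrinkage_pct / 100
V_shrink = 9041 cm^3 * 7.2 / 100 = 650.9520 cm^3


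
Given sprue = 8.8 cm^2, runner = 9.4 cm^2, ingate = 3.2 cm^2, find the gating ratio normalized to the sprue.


Sprue:Runner:Ingate = 1 : 9.4/8.8 : 3.2/8.8 = 1:1.07:0.36

1:1.07:0.36


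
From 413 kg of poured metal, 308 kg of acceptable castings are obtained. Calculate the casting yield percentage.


Formula: Casting Yield = (W_good / W_total) * 100
Yield = (308 kg / 413 kg) * 100 = 74.5763%

Answer: 74.5763%


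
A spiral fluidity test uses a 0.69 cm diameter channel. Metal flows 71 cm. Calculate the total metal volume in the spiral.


Formula: V = pi * (d/2)^2 * L  (cylinder volume)
Radius = 0.69/2 = 0.345 cm
V = pi * 0.345^2 * 71 = 26.5489 cm^3

Final answer: 26.5489 cm^3


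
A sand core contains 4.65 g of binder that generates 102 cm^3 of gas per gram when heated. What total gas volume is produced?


Formula: V_gas = W_binder * gas_evolution_rate
V = 4.65 g * 102 cm^3/g = 474.3000 cm^3


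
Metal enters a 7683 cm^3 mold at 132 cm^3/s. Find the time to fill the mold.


Formula: t_fill = V_mold / Q_flow
t = 7683 cm^3 / 132 cm^3/s = 58.2045 s

Final answer: 58.2045 s


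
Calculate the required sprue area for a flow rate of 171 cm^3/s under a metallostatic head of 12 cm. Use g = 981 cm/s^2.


Formula: v = sqrt(2*g*h), A = Q/v
Velocity: v = sqrt(2 * 981 * 12) = sqrt(23544) = 153.4405 cm/s
Sprue area: A = Q / v = 171 / 153.4405 = 1.1144 cm^2


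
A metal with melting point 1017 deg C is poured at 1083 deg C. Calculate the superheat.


Formula: Superheat = T_pour - T_melt
Superheat = 1083 - 1017 = 66 deg C

Answer: 66 deg C


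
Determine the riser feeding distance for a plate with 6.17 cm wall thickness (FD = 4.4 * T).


Formula: FD = 4.4 * T  (riser feeding-distance rule)
FD = 4.4 * 6.17 cm = 27.1480 cm


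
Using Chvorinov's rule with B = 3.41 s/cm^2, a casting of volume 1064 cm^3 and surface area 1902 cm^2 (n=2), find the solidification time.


Formula: t_s = B * (V/A)^n  (Chvorinov's rule, n=2)
Modulus M = V/A = 1064/1902 = 0.559411 cm
M^2 = 0.559411^2 = 0.312941 cm^2
t_s = 3.41 * 0.312941 = 1.0671 s


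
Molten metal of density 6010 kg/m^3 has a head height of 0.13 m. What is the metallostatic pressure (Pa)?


Formula: P = rho * g * h
rho * g = 6010 * 9.81 = 58958.1 N/m^3
P = 58958.1 * 0.13 = 7664.5530 Pa

Final answer: 7664.5530 Pa


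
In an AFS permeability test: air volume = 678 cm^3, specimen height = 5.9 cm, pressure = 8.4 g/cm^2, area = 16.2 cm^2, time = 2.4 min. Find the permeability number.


Formula: Permeability Number P = (V * H) / (p * A * t)
Numerator: V * H = 678 * 5.9 = 4000.2
Denominator: p * A * t = 8.4 * 16.2 * 2.4 = 326.592
P = 4000.2 / 326.592 = 12.2483

Final answer: 12.2483


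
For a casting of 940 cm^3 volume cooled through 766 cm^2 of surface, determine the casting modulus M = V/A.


Formula: Casting Modulus M = V / A
M = 940 cm^3 / 766 cm^2 = 1.2272 cm


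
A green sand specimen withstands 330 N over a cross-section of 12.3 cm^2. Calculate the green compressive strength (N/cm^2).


Formula: Compressive Strength = Force / Area
Strength = 330 N / 12.3 cm^2 = 26.8293 N/cm^2

26.8293 N/cm^2


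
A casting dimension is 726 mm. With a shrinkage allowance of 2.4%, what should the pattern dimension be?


Formula: L_pattern = L_casting * (1 + shrinkage_rate/100)
Shrinkage factor = 1 + 2.4/100 = 1.024
L_pattern = 726 mm * 1.024 = 743.4240 mm

Final answer: 743.4240 mm


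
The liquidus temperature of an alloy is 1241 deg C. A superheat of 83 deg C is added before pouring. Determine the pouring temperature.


Formula: T_pour = T_melt + Superheat
T_pour = 1241 + 83 = 1324 deg C


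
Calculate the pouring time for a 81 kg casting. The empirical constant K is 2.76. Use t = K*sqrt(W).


Formula: t = K * sqrt(W)
sqrt(W) = sqrt(81) = 9.00000
t = 2.76 * 9.00000 = 24.8400 s


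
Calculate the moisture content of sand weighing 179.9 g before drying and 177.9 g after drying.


Formula: MC = (W_wet - W_dry) / W_wet * 100
Water mass = 179.9 - 177.9 = 2.0 g
MC = 2.0 / 179.9 * 100 = 1.1117%


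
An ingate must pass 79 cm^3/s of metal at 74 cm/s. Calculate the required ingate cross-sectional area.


Formula: A_ingate = Q / v  (continuity equation)
A = 79 cm^3/s / 74 cm/s = 1.0676 cm^2


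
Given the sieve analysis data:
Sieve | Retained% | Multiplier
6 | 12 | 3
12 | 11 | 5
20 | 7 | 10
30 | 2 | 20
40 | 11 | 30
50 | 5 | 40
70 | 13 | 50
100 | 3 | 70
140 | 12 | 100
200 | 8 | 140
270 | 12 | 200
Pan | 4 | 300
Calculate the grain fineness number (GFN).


Formula: GFN = sum(pct * multiplier) / sum(pct)
sum(pct * multiplier) = 7511
sum(pct) = 100
GFN = 7511 / 100 = 75.11

Final answer: 75.11


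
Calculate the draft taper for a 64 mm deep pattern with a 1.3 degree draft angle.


Formula: taper = depth * tan(draft_angle)
tan(1.3 deg) = 0.0226932
taper = 64 mm * 0.0226932 = 1.4524 mm

Final answer: 1.4524 mm


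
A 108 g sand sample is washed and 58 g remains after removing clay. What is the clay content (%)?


Formula: Clay% = (W_total - W_washed) / W_total * 100
Clay mass = 108 - 58 = 50 g
Clay% = 50 / 108 * 100 = 46.2963%

Answer: 46.2963%


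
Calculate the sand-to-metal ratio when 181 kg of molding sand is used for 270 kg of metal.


Formula: Sand-to-Metal Ratio = W_sand / W_metal
Ratio = 181 kg / 270 kg = 0.6704

0.6704


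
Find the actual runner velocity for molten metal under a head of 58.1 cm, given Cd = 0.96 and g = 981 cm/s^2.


Formula: v = Cd * sqrt(2 * g * h)  (Torricelli with discharge coefficient)
2*g*h = 2 * 981 * 58.1 = 113992.2 cm^2/s^2
sqrt(113992.2) = 337.62731 cm/s
v = 0.96 * 337.62731 = 324.1222 cm/s

Answer: 324.1222 cm/s


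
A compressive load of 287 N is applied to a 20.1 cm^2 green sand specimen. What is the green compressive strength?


Formula: Compressive Strength = Force / Area
Strength = 287 N / 20.1 cm^2 = 14.2786 N/cm^2

Answer: 14.2786 N/cm^2


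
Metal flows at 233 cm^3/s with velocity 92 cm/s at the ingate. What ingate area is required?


Formula: A_ingate = Q / v  (continuity equation)
A = 233 cm^3/s / 92 cm/s = 2.5326 cm^2


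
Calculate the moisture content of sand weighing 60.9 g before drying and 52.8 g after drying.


Formula: MC = (W_wet - W_dry) / W_wet * 100
Water mass = 60.9 - 52.8 = 8.1 g
MC = 8.1 / 60.9 * 100 = 13.3005%

Final answer: 13.3005%


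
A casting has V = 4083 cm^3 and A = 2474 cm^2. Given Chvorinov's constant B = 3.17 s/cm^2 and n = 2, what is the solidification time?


Formula: t_s = B * (V/A)^n  (Chvorinov's rule, n=2)
Modulus M = V/A = 4083/2474 = 1.650364 cm
M^2 = 1.650364^2 = 2.723701 cm^2
t_s = 3.17 * 2.723701 = 8.6341 s

Answer: 8.6341 s


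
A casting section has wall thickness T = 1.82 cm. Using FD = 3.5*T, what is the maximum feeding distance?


Formula: FD = 3.5 * T  (riser feeding-distance rule)
FD = 3.5 * 1.82 cm = 6.3700 cm


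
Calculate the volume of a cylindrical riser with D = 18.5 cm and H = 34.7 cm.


Formula: V = pi * (D/2)^2 * H  (cylinder volume)
Radius = D/2 = 18.5/2 = 9.25 cm
V = pi * 9.25^2 * 34.7 = 9327.4475 cm^3


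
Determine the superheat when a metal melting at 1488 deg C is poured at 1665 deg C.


Formula: Superheat = T_pour - T_melt
Superheat = 1665 - 1488 = 177 deg C


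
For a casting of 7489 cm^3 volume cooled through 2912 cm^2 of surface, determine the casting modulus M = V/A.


Formula: Casting Modulus M = V / A
M = 7489 cm^3 / 2912 cm^2 = 2.5718 cm


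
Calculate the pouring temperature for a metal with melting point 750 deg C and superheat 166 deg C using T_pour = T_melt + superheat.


Formula: T_pour = T_melt + Superheat
T_pour = 750 + 166 = 916 deg C


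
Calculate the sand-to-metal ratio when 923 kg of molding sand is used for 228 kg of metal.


Formula: Sand-to-Metal Ratio = W_sand / W_metal
Ratio = 923 kg / 228 kg = 4.0482

Answer: 4.0482


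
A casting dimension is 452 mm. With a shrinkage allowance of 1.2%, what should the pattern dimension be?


Formula: L_pattern = L_casting * (1 + shrinkage_rate/100)
Shrinkage factor = 1 + 1.2/100 = 1.012
L_pattern = 452 mm * 1.012 = 457.4240 mm

Final answer: 457.4240 mm


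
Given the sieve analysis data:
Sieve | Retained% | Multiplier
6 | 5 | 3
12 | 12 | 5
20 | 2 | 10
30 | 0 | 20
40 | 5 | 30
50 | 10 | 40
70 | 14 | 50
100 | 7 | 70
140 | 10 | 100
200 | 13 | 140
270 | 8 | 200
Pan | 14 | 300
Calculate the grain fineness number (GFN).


Formula: GFN = sum(pct * multiplier) / sum(pct)
sum(pct * multiplier) = 10455
sum(pct) = 100
GFN = 10455 / 100 = 104.55

104.55


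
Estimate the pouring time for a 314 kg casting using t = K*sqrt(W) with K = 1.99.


Formula: t = K * sqrt(W)
sqrt(W) = sqrt(314) = 17.72005
t = 1.99 * 17.72005 = 35.2629 s

35.2629 s


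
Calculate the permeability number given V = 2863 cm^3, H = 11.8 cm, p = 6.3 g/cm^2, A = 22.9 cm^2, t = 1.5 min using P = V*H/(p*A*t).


Formula: Permeability Number P = (V * H) / (p * A * t)
Numerator: V * H = 2863 * 11.8 = 33783.4
Denominator: p * A * t = 6.3 * 22.9 * 1.5 = 216.405
P = 33783.4 / 216.405 = 156.1119

Answer: 156.1119


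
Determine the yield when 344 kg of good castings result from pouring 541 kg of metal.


Formula: Casting Yield = (W_good / W_total) * 100
Yield = (344 kg / 541 kg) * 100 = 63.5860%

Final answer: 63.5860%


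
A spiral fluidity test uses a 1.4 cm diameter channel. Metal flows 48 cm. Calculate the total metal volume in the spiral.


Formula: V = pi * (d/2)^2 * L  (cylinder volume)
Radius = 1.4/2 = 0.7 cm
V = pi * 0.7^2 * 48 = 73.8903 cm^3


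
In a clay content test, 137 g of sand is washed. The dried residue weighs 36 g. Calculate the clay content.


Formula: Clay% = (W_total - W_washed) / W_total * 100
Clay mass = 137 - 36 = 101 g
Clay% = 101 / 137 * 100 = 73.7226%


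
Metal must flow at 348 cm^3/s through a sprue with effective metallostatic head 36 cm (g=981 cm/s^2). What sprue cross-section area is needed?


Formula: v = sqrt(2*g*h), A = Q/v
Velocity: v = sqrt(2 * 981 * 36) = sqrt(70632) = 265.7668 cm/s
Sprue area: A = Q / v = 348 / 265.7668 = 1.3094 cm^2

1.3094 cm^2


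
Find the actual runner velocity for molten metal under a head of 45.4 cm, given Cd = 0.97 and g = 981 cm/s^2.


Formula: v = Cd * sqrt(2 * g * h)  (Torricelli with discharge coefficient)
2*g*h = 2 * 981 * 45.4 = 89074.8 cm^2/s^2
sqrt(89074.8) = 298.45402 cm/s
v = 0.97 * 298.45402 = 289.5004 cm/s

289.5004 cm/s


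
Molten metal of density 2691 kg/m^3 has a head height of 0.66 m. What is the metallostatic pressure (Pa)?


Formula: P = rho * g * h
rho * g = 2691 * 9.81 = 26398.71 N/m^3
P = 26398.71 * 0.66 = 17423.1486 Pa

Final answer: 17423.1486 Pa


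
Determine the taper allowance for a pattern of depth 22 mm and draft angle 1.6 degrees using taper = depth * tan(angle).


Formula: taper = depth * tan(draft_angle)
tan(1.6 deg) = 0.0279325
taper = 22 mm * 0.0279325 = 0.6145 mm

0.6145 mm


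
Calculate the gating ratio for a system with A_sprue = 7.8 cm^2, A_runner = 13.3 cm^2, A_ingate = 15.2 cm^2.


Sprue:Runner:Ingate = 1 : 13.3/7.8 : 15.2/7.8 = 1:1.71:1.95

1:1.71:1.95


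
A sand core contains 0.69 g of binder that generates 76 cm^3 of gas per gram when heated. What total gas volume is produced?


Formula: V_gas = W_binder * gas_evolution_rate
V = 0.69 g * 76 cm^3/g = 52.4400 cm^3

Answer: 52.4400 cm^3


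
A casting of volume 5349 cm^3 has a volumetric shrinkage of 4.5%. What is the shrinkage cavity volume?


Formula: V_shrink = V_casting * shrinkage_pct / 100
V_shrink = 5349 cm^3 * 4.5 / 100 = 240.7050 cm^3

Final answer: 240.7050 cm^3


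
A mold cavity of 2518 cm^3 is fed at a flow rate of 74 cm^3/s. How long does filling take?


Formula: t_fill = V_mold / Q_flow
t = 2518 cm^3 / 74 cm^3/s = 34.0270 s

Final answer: 34.0270 s


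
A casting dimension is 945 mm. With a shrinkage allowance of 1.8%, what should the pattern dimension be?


Formula: L_pattern = L_casting * (1 + shrinkage_rate/100)
Shrinkage factor = 1 + 1.8/100 = 1.018
L_pattern = 945 mm * 1.018 = 962.0100 mm

Final answer: 962.0100 mm


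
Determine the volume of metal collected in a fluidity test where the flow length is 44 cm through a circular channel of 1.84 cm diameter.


Formula: V = pi * (d/2)^2 * L  (cylinder volume)
Radius = 1.84/2 = 0.92 cm
V = pi * 0.92^2 * 44 = 116.9979 cm^3

116.9979 cm^3


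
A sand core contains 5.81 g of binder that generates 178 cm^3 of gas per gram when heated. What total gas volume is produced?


Formula: V_gas = W_binder * gas_evolution_rate
V = 5.81 g * 178 cm^3/g = 1034.1800 cm^3

Answer: 1034.1800 cm^3


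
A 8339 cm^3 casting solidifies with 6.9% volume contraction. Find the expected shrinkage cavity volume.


Formula: V_shrink = V_casting * shrinkage_pct / 100
V_shrink = 8339 cm^3 * 6.9 / 100 = 575.3910 cm^3

575.3910 cm^3


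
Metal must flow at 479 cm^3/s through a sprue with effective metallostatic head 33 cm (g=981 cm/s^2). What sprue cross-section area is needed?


Formula: v = sqrt(2*g*h), A = Q/v
Velocity: v = sqrt(2 * 981 * 33) = sqrt(64746) = 254.4524 cm/s
Sprue area: A = Q / v = 479 / 254.4524 = 1.8825 cm^2

Final answer: 1.8825 cm^2


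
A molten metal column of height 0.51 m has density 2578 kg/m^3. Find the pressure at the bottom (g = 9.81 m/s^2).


Formula: P = rho * g * h
rho * g = 2578 * 9.81 = 25290.18 N/m^3
P = 25290.18 * 0.51 = 12897.9918 Pa

12897.9918 Pa


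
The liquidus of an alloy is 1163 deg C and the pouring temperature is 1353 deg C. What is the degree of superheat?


Formula: Superheat = T_pour - T_melt
Superheat = 1353 - 1163 = 190 deg C

190 deg C


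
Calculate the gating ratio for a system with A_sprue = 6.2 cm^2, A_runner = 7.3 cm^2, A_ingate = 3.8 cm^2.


Sprue:Runner:Ingate = 1 : 7.3/6.2 : 3.8/6.2 = 1:1.18:0.61


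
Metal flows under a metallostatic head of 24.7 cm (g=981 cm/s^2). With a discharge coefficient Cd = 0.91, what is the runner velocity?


Formula: v = Cd * sqrt(2 * g * h)  (Torricelli with discharge coefficient)
2*g*h = 2 * 981 * 24.7 = 48461.4 cm^2/s^2
sqrt(48461.4) = 220.13950 cm/s
v = 0.91 * 220.13950 = 200.3269 cm/s


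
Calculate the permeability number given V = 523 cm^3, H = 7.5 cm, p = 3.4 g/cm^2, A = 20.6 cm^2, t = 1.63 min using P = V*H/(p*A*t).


Formula: Permeability Number P = (V * H) / (p * A * t)
Numerator: V * H = 523 * 7.5 = 3922.5
Denominator: p * A * t = 3.4 * 20.6 * 1.63 = 114.1652
P = 3922.5 / 114.1652 = 34.3581

Answer: 34.3581


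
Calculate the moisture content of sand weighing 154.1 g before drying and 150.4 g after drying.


Formula: MC = (W_wet - W_dry) / W_wet * 100
Water mass = 154.1 - 150.4 = 3.7 g
MC = 3.7 / 154.1 * 100 = 2.4010%

Answer: 2.4010%


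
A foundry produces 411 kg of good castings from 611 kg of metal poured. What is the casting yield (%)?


Formula: Casting Yield = (W_good / W_total) * 100
Yield = (411 kg / 611 kg) * 100 = 67.2668%

Answer: 67.2668%


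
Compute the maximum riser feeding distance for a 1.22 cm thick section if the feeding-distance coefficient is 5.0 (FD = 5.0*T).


Formula: FD = 5.0 * T  (riser feeding-distance rule)
FD = 5.0 * 1.22 cm = 6.1000 cm

Final answer: 6.1000 cm


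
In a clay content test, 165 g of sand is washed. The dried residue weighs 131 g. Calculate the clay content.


Formula: Clay% = (W_total - W_washed) / W_total * 100
Clay mass = 165 - 131 = 34 g
Clay% = 34 / 165 * 100 = 20.6061%


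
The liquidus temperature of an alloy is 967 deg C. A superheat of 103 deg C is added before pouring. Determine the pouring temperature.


Formula: T_pour = T_melt + Superheat
T_pour = 967 + 103 = 1070 deg C

Final answer: 1070 deg C


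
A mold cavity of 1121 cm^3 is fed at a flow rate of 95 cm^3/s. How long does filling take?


Formula: t_fill = V_mold / Q_flow
t = 1121 cm^3 / 95 cm^3/s = 11.8000 s

11.8000 s


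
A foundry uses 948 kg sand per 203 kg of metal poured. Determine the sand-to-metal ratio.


Formula: Sand-to-Metal Ratio = W_sand / W_metal
Ratio = 948 kg / 203 kg = 4.6700


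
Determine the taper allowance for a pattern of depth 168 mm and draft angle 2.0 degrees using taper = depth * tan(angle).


Formula: taper = depth * tan(draft_angle)
tan(2.0 deg) = 0.0349208
taper = 168 mm * 0.0349208 = 5.8667 mm

5.8667 mm


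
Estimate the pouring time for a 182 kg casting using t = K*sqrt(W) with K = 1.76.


Formula: t = K * sqrt(W)
sqrt(W) = sqrt(182) = 13.49074
t = 1.76 * 13.49074 = 23.7437 s

23.7437 s


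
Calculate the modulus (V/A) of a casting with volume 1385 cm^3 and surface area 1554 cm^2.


Formula: Casting Modulus M = V / A
M = 1385 cm^3 / 1554 cm^2 = 0.8912 cm


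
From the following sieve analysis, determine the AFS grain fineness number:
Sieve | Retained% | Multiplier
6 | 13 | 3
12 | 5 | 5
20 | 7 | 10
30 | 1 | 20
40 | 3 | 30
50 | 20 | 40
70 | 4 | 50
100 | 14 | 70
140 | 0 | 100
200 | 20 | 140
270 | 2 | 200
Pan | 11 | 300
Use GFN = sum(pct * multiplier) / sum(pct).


Formula: GFN = sum(pct * multiplier) / sum(pct)
sum(pct * multiplier) = 8724
sum(pct) = 100
GFN = 8724 / 100 = 87.24


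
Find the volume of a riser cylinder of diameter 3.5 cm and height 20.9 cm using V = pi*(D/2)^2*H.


Formula: V = pi * (D/2)^2 * H  (cylinder volume)
Radius = D/2 = 3.5/2 = 1.75 cm
V = pi * 1.75^2 * 20.9 = 201.0816 cm^3

Answer: 201.0816 cm^3


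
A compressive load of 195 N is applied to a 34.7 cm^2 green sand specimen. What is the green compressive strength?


Formula: Compressive Strength = Force / Area
Strength = 195 N / 34.7 cm^2 = 5.6196 N/cm^2

Final answer: 5.6196 N/cm^2


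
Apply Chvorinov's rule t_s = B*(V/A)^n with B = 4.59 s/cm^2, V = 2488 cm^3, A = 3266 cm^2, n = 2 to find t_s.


Formula: t_s = B * (V/A)^n  (Chvorinov's rule, n=2)
Modulus M = V/A = 2488/3266 = 0.761788 cm
M^2 = 0.761788^2 = 0.580321 cm^2
t_s = 4.59 * 0.580321 = 2.6637 s

Final answer: 2.6637 s


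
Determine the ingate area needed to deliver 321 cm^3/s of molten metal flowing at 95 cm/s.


Formula: A_ingate = Q / v  (continuity equation)
A = 321 cm^3/s / 95 cm/s = 3.3789 cm^2

Answer: 3.3789 cm^2


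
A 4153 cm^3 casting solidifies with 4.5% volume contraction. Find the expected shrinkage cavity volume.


Formula: V_shrink = V_casting * shrinkage_pct / 100
V_shrink = 4153 cm^3 * 4.5 / 100 = 186.8850 cm^3

Final answer: 186.8850 cm^3


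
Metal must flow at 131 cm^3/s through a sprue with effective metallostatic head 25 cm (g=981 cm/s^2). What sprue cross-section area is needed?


Formula: v = sqrt(2*g*h), A = Q/v
Velocity: v = sqrt(2 * 981 * 25) = sqrt(49050) = 221.4723 cm/s
Sprue area: A = Q / v = 131 / 221.4723 = 0.5915 cm^2

Answer: 0.5915 cm^2


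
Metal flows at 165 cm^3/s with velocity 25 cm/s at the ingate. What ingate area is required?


Formula: A_ingate = Q / v  (continuity equation)
A = 165 cm^3/s / 25 cm/s = 6.6000 cm^2

Answer: 6.6000 cm^2


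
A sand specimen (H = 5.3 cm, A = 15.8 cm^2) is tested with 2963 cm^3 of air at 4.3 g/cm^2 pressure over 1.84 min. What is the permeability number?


Formula: Permeability Number P = (V * H) / (p * A * t)
Numerator: V * H = 2963 * 5.3 = 15703.9
Denominator: p * A * t = 4.3 * 15.8 * 1.84 = 125.0096
P = 15703.9 / 125.0096 = 125.6216

Answer: 125.6216


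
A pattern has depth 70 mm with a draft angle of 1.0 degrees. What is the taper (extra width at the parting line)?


Formula: taper = depth * tan(draft_angle)
tan(1.0 deg) = 0.0174551
taper = 70 mm * 0.0174551 = 1.2219 mm

Final answer: 1.2219 mm


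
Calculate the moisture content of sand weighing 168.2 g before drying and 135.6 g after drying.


Formula: MC = (W_wet - W_dry) / W_wet * 100
Water mass = 168.2 - 135.6 = 32.6 g
MC = 32.6 / 168.2 * 100 = 19.3817%

Answer: 19.3817%


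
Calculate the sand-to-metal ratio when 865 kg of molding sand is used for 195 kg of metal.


Formula: Sand-to-Metal Ratio = W_sand / W_metal
Ratio = 865 kg / 195 kg = 4.4359

Answer: 4.4359


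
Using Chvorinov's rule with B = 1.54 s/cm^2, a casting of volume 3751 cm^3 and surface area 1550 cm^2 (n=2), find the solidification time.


Formula: t_s = B * (V/A)^n  (Chvorinov's rule, n=2)
Modulus M = V/A = 3751/1550 = 2.420000 cm
M^2 = 2.420000^2 = 5.856400 cm^2
t_s = 1.54 * 5.856400 = 9.0189 s


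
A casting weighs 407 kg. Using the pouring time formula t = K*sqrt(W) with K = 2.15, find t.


Formula: t = K * sqrt(W)
sqrt(W) = sqrt(407) = 20.17424
t = 2.15 * 20.17424 = 43.3746 s

43.3746 s


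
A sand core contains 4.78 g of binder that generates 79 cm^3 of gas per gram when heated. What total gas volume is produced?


Formula: V_gas = W_binder * gas_evolution_rate
V = 4.78 g * 79 cm^3/g = 377.6200 cm^3

Final answer: 377.6200 cm^3


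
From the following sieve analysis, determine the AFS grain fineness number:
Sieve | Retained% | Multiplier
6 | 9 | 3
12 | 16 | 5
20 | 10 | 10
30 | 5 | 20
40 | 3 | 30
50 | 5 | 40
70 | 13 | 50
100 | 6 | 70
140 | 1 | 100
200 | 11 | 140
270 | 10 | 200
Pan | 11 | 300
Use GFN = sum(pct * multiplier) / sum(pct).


Formula: GFN = sum(pct * multiplier) / sum(pct)
sum(pct * multiplier) = 8607
sum(pct) = 100
GFN = 8607 / 100 = 86.07


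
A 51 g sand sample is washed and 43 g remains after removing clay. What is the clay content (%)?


Formula: Clay% = (W_total - W_washed) / W_total * 100
Clay mass = 51 - 43 = 8 g
Clay% = 8 / 51 * 100 = 15.6863%


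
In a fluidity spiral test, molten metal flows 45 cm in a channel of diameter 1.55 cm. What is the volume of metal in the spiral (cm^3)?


Formula: V = pi * (d/2)^2 * L  (cylinder volume)
Radius = 1.55/2 = 0.775 cm
V = pi * 0.775^2 * 45 = 84.9114 cm^3

Final answer: 84.9114 cm^3


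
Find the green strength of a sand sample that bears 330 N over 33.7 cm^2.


Formula: Compressive Strength = Force / Area
Strength = 330 N / 33.7 cm^2 = 9.7923 N/cm^2

Answer: 9.7923 N/cm^2


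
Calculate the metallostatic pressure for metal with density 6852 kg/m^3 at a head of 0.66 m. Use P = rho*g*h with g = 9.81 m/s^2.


Formula: P = rho * g * h
rho * g = 6852 * 9.81 = 67218.12 N/m^3
P = 67218.12 * 0.66 = 44363.9592 Pa


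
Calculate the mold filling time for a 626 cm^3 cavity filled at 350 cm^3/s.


Formula: t_fill = V_mold / Q_flow
t = 626 cm^3 / 350 cm^3/s = 1.7886 s

Final answer: 1.7886 s


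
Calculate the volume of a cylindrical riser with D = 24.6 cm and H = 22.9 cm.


Formula: V = pi * (D/2)^2 * H  (cylinder volume)
Radius = D/2 = 24.6/2 = 12.3 cm
V = pi * 12.3^2 * 22.9 = 10884.1766 cm^3

10884.1766 cm^3


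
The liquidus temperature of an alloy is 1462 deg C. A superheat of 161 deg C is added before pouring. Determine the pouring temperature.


Formula: T_pour = T_melt + Superheat
T_pour = 1462 + 161 = 1623 deg C

1623 deg C


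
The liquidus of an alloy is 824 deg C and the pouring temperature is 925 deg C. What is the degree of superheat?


Formula: Superheat = T_pour - T_melt
Superheat = 925 - 824 = 101 deg C

101 deg C


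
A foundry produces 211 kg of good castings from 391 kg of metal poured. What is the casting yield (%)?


Formula: Casting Yield = (W_good / W_total) * 100
Yield = (211 kg / 391 kg) * 100 = 53.9642%


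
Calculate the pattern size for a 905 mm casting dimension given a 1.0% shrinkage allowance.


Formula: L_pattern = L_casting * (1 + shrinkage_rate/100)
Shrinkage factor = 1 + 1.0/100 = 1.01
L_pattern = 905 mm * 1.01 = 914.0500 mm

914.0500 mm
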